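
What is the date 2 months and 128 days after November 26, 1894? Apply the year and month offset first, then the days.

June 3, 1895

Advancing 2 months and 128 days from November 26, 1894: first the month/year part, then the days.
month 11 + 2 = 13, which is month 1 of year 1895 → January 1895.
Day 26 is valid in January, giving January 26, 1895.
Now add 128 days from January 26, 1895.
January has 31 days, so 31 − 26 = 5 days remain after January 26, 1895; 128 − 5 = 123 left.
February 1895 has 28 days (1895 is not a leap year): 123 − 28 = 95 left.
March 1895 has 31 days: 95 − 31 = 64 left.
April 1895 has 30 days: 64 − 30 = 34 left.
May 1895 has 31 days: 34 − 31 = 3 left.
3 days into June 1895 → June 3, 1895.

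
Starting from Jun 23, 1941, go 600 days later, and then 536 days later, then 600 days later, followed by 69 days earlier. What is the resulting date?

January 15, 1946

Advancing 600 days from June 23, 1941:
June has 30 days, so 30 − 23 = 7 days remain after June 23, 1941; 600 − 7 = 593 left.
July 1941 has 31 days: 593 − 31 = 562 left.
August 1941 has 31 days: 562 − 31 = 531 left.
September 1941 has 30 days: 531 − 30 = 501 left.
October 1941 has 31 days: 501 − 31 = 470 left.
November 1941 has 30 days: 470 − 30 = 440 left.
December 1941 has 31 days: 440 − 31 = 409 left.
January 1942 has 31 days: 409 − 31 = 378 left.
February 1942 has 28 days (1942 is not a leap year): 378 − 28 = 350 left.
March 1942 has 31 days: 350 − 31 = 319 left.
April 1942 has 30 days: 319 − 30 = 289 left.
May 1942 has 31 days: 289 − 31 = 258 left.
June 1942 has 30 days: 258 − 30 = 228 left.
July 1942 has 31 days: 228 − 31 = 197 left.
August 1942 has 31 days: 197 − 31 = 166 left.
September 1942 has 30 days: 166 − 30 = 136 left.
October 1942 has 31 days: 136 − 31 = 105 left.
November 1942 has 30 days: 105 − 30 = 75 left.
December 1942 has 31 days: 75 − 31 = 44 left.
January 1943 has 31 days: 44 − 31 = 13 left.
13 days into February 1943 → February 13, 1943.
Advancing 536 days from February 13, 1943:
February has 28 days, so 28 − 13 = 15 days remain after February 13, 1943; 536 − 15 = 521 left.
March 1943 has 31 days: 521 − 31 = 490 left.
April 1943 has 30 days: 490 − 30 = 460 left.
May 1943 has 31 days: 460 − 31 = 429 left.
June 1943 has 30 days: 429 − 30 = 399 left.
July 1943 has 31 days: 399 − 31 = 368 left.
August 1943 has 31 days: 368 − 31 = 337 left.
September 1943 has 30 days: 337 − 30 = 307 left.
October 1943 has 31 days: 307 − 31 = 276 left.
November 1943 has 30 days: 276 − 30 = 246 left.
December 1943 has 31 days: 246 − 31 = 215 left.
January 1944 has 31 days: 215 − 31 = 184 left.
February 1944 has 29 days (1944 is a leap year): 184 − 29 = 155 left.
March 1944 has 31 days: 155 − 31 = 124 left.
April 1944 has 30 days: 124 − 30 = 94 left.
May 1944 has 31 days: 94 − 31 = 63 left.
June 1944 has 30 days: 63 − 30 = 33 left.
July 1944 has 31 days: 33 − 31 = 2 left.
2 days into August 1944 → August 2, 1944.
Advancing 600 days from August 2, 1944:
August has 31 days, so 31 − 2 = 29 days remain after August 2, 1944; 600 − 29 = 571 left.
September 1944 has 30 days: 571 − 30 = 541 left.
October 1944 has 31 days: 541 − 31 = 510 left.
November 1944 has 30 days: 510 − 30 = 480 left.
December 1944 has 31 days: 480 − 31 = 449 left.
January 1945 has 31 days: 449 − 31 = 418 left.
February 1945 has 28 days (1945 is not a leap year): 418 − 28 = 390 left.
March 1945 has 31 days: 390 − 31 = 359 left.
April 1945 has 30 days: 359 − 30 = 329 left.
May 1945 has 31 days: 329 − 31 = 298 left.
June 1945 has 30 days: 298 − 30 = 268 left.
July 1945 has 31 days: 268 − 31 = 237 left.
August 1945 has 31 days: 237 − 31 = 206 left.
September 1945 has 30 days: 206 − 30 = 176 left.
October 1945 has 31 days: 176 − 31 = 145 left.
November 1945 has 30 days: 145 − 30 = 115 left.
December 1945 has 31 days: 115 − 31 = 84 left.
January 1946 has 31 days: 84 − 31 = 53 left.
February 1946 has 28 days (1946 is not a leap year): 53 − 28 = 25 left.
25 days into March 1946 → March 25, 1946.
Going back 69 days from March 25, 1946:
Going back 25 days from March 25, 1946 reaches the end of the previous month; 69 − 25 = 44 left.
February 1946 has 28 days (1946 is not a leap year): 44 − 28 = 16 left.
January 1946 has 31 days; 31 − 16 = 15 → January 15, 1946.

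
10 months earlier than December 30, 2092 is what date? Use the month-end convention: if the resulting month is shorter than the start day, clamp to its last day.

February 29, 2092

Going back 10 months from December 30, 2092.
month 12 − 10 = 2 → February 2092.
February 2092 has only 29 days (2092 is a leap year — relevant if February), and the start was day 30, so the date clamps to February 29, 2092.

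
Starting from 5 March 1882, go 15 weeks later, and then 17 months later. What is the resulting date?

November 18, 1883

Advancing 15 weeks (= 105 days) from March 5, 1882:
March has 31 days, so 31 − 5 = 26 days remain after March 5, 1882; 105 − 26 = 79 left.
April 1882 has 30 days: 79 − 30 = 49 left.
May 1882 has 31 days: 49 − 31 = 18 left.
18 days into June 1882 → June 18, 1882.
Counting forward 17 months from June 18, 1882:
month 6 + 17 = 23, which is month 11 of year 1883 → November 1883.
Day 18 is valid in November, giving November 18, 1883.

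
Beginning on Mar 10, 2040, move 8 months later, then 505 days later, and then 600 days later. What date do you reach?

Adding 8 months from March 10, 2040:
month 3 + 8 = 11 → November 2040.
Day 10 is valid in November, giving November 10, 2040.
Adding 505 days from November 10, 2040:
November has 30 days, so 30 − 10 = 20 days remain after November 10, 2040; 505 − 20 = 485 left.
December 2040 has 31 days: 485 − 31 = 454 left.
January 2041 has 31 days: 454 − 31 = 423 left.
February 2041 has 28 days (2041 is not a leap year): 423 − 28 = 395 left.
March 2041 has 31 days: 395 − 31 = 364 left.
April 2041 has 30 days: 364 − 30 = 334 left.
May 2041 has 31 days: 334 − 31 = 303 left.
June 2041 has 30 days: 303 − 30 = 273 left.
July 2041 has 31 days: 273 − 31 = 242 left.
August 2041 has 31 days: 242 − 31 = 211 left.
September 2041 has 30 days: 211 − 30 = 181 left.
October 2041 has 31 days: 181 − 31 = 150 left.
November 2041 has 30 days: 150 − 30 = 120 left.
December 2041 has 31 days: 120 − 31 = 89 left.
January 2042 has 31 days: 89 − 31 = 58 left.
February 2042 has 28 days (2042 is not a leap year): 58 − 28 = 30 left.
30 days into March 2042 → March 30, 2042.
Counting forward 600 days from March 30, 2042:
March has 31 days, so 31 − 30 = 1 day remains after March 30, 2042; 600 − 1 = 599 left.
April 2042 has 30 days: 599 − 30 = 569 left.
May 2042 has 31 days: 569 − 31 = 538 left.
June 2042 has 30 days: 538 − 30 = 508 left.
July 2042 has 31 days: 508 − 31 = 477 left.
August 2042 has 31 days: 477 − 31 = 446 left.
September 2042 has 30 days: 446 − 30 = 416 left.
October 2042 has 31 days: 416 − 31 = 385 left.
November 2042 has 30 days: 385 − 30 = 355 left.
December 2042 has 31 days: 355 − 31 = 324 left.
January 2043 has 31 days: 324 − 31 = 293 left.
February 2043 has 28 days (2043 is not a leap year): 293 − 28 = 265 left.
March 2043 has 31 days: 265 − 31 = 234 left.
April 2043 has 30 days: 234 − 30 = 204 left.
May 2043 has 31 days: 204 − 31 = 173 left.
June 2043 has 30 days: 173 − 30 = 143 left.
July 2043 has 31 days: 143 − 31 = 112 left.
August 2043 has 31 days: 112 − 31 = 81 left.
September 2043 has 30 days: 81 − 30 = 51 left.
October 2043 has 31 days: 51 − 31 = 20 left.
20 days into November 2043 → November 20, 2043.

November 20, 2043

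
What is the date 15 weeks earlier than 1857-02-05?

October 23, 1856

Going back 15 weeks = 105 days from February 5, 1857.
Going back 5 days from February 5, 1857 reaches the end of the previous month; 105 − 5 = 100 left.
January 1857 has 31 days: 100 − 31 = 69 left.
December 1856 has 31 days: 69 − 31 = 38 left.
November 1856 has 30 days: 38 − 30 = 8 left.
October 1856 has 31 days; 31 − 8 = 23 → October 23, 1856.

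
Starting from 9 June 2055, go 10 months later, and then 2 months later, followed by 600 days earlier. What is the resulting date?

October 18, 2054

Counting forward 10 months from June 9, 2055:
month 6 + 10 = 16, which is month 4 of year 2056 → April 2056.
Day 9 is valid in April, giving April 9, 2056.
Counting forward 2 months from April 9, 2056:
month 4 + 2 = 6 → June 2056.
Day 9 is valid in June, giving June 9, 2056.
Going back 600 days from June 9, 2056:
Going back 9 days from June 9, 2056 reaches the end of the previous month; 600 − 9 = 591 left.
May 2056 has 31 days: 591 − 31 = 560 left.
April 2056 has 30 days: 560 − 30 = 530 left.
March 2056 has 31 days: 530 − 31 = 499 left.
February 2056 has 29 days (2056 is a leap year): 499 − 29 = 470 left.
January 2056 has 31 days: 470 − 31 = 439 left.
December 2055 has 31 days: 439 − 31 = 408 left.
November 2055 has 30 days: 408 − 30 = 378 left.
October 2055 has 31 days: 378 − 31 = 347 left.
September 2055 has 30 days: 347 − 30 = 317 left.
August 2055 has 31 days: 317 − 31 = 286 left.
July 2055 has 31 days: 286 − 31 = 255 left.
June 2055 has 30 days: 255 − 30 = 225 left.
May 2055 has 31 days: 225 − 31 = 194 left.
April 2055 has 30 days: 194 − 30 = 164 left.
March 2055 has 31 days: 164 − 31 = 133 left.
February 2055 has 28 days (2055 is not a leap year): 133 − 28 = 105 left.
January 2055 has 31 days: 105 − 31 = 74 left.
December 2054 has 31 days: 74 − 31 = 43 left.
November 2054 has 30 days: 43 − 30 = 13 left.
October 2054 has 31 days; 31 − 13 = 18 → October 18, 2054.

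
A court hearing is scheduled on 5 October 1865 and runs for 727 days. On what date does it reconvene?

October 2, 1867

Adding 727 days from October 5, 1865.
October has 31 days, so 31 − 5 = 26 days remain after October 5, 1865; 727 − 26 = 701 left.
November 1865 has 30 days: 701 − 30 = 671 left.
December 1865 has 31 days: 671 − 31 = 640 left.
January 1866 has 31 days: 640 − 31 = 609 left.
February 1866 has 28 days (1866 is not a leap year): 609 − 28 = 581 left.
March 1866 has 31 days: 581 − 31 = 550 left.
April 1866 has 30 days: 550 − 30 = 520 left.
May 1866 has 31 days: 520 − 31 = 489 left.
June 1866 has 30 days: 489 − 30 = 459 left.
July 1866 has 31 days: 459 − 31 = 428 left.
August 1866 has 31 days: 428 − 31 = 397 left.
September 1866 has 30 days: 397 − 30 = 367 left.
October 1866 has 31 days: 367 − 31 = 336 left.
November 1866 has 30 days: 336 − 30 = 306 left.
December 1866 has 31 days: 306 − 31 = 275 left.
January 1867 has 31 days: 275 − 31 = 244 left.
February 1867 has 28 days (1867 is not a leap year): 244 − 28 = 216 left.
March 1867 has 31 days: 216 − 31 = 185 left.
April 1867 has 30 days: 185 − 30 = 155 left.
May 1867 has 31 days: 155 − 31 = 124 left.
June 1867 has 30 days: 124 − 30 = 94 left.
July 1867 has 31 days: 94 − 31 = 63 left.
August 1867 has 31 days: 63 − 31 = 32 left.
September 1867 has 30 days: 32 − 30 = 2 left.
2 days into October 1867 → October 2, 1867.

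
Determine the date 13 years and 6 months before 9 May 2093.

November 9, 2079

Counting back 13 years and 6 months from May 9, 2093.
-13 years → 2080; month 5 − 6 = -1, which is month 11 of year 2079 → November 2079.
Day 9 is valid in November, giving November 9, 2079.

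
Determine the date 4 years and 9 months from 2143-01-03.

Counting forward 4 years and 9 months from January 3, 2143.
+4 years → 2147; month 1 + 9 = 10 → October 2147.
Day 3 is valid in October, giving October 3, 2147.

October 3, 2147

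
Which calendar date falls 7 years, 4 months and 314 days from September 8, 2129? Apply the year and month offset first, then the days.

Counting forward 7 years, 4 months and 314 days from September 8, 2129: first the month/year part, then the days.
+7 years → 2136; month 9 + 4 = 13, which is month 1 of year 2137 → January 2137.
Day 8 is valid in January, giving January 8, 2137.
Now add 314 days from January 8, 2137.
January has 31 days, so 31 − 8 = 23 days remain after January 8, 2137; 314 − 23 = 291 left.
February 2137 has 28 days (2137 is not a leap year): 291 − 28 = 263 left.
March 2137 has 31 days: 263 − 31 = 232 left.
April 2137 has 30 days: 232 − 30 = 202 left.
May 2137 has 31 days: 202 − 31 = 171 left.
June 2137 has 30 days: 171 − 30 = 141 left.
July 2137 has 31 days: 141 − 31 = 110 left.
August 2137 has 31 days: 110 − 31 = 79 left.
September 2137 has 30 days: 79 − 30 = 49 left.
October 2137 has 31 days: 49 − 31 = 18 left.
18 days into November 2137 → November 18, 2137.

November 18, 2137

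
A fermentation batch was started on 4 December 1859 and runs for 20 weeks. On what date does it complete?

Adding 20 weeks = 140 days from December 4, 1859.
December has 31 days, so 31 − 4 = 27 days remain after December 4, 1859; 140 − 27 = 113 left.
January 1860 has 31 days: 113 − 31 = 82 left.
February 1860 has 29 days (1860 is a leap year): 82 − 29 = 53 left.
March 1860 has 31 days: 53 − 31 = 22 left.
22 days into April 1860 → April 22, 1860.

April 22, 1860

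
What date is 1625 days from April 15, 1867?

September 26, 1871

Counting forward 1625 days from April 15, 1867.
April has 30 days, so 30 − 15 = 15 days remain after April 15, 1867; 1625 − 15 = 1610 left.
May 1867 has 31 days: 1610 − 31 = 1579 left.
June 1867 has 30 days: 1579 − 30 = 1549 left.
July 1867 has 31 days: 1549 − 31 = 1518 left.
August 1867 has 31 days: 1518 − 31 = 1487 left.
September 1867 has 30 days: 1487 − 30 = 1457 left.
October 1867 has 31 days: 1457 − 31 = 1426 left.
November 1867 has 30 days: 1426 − 30 = 1396 left.
December 1867 has 31 days: 1396 − 31 = 1365 left.
January 1868 has 31 days: 1365 − 31 = 1334 left.
February 1868 has 29 days (1868 is a leap year): 1334 − 29 = 1305 left.
March 1868 has 31 days: 1305 − 31 = 1274 left.
April 1868 has 30 days: 1274 − 30 = 1244 left.
May 1868 has 31 days: 1244 − 31 = 1213 left.
June 1868 has 30 days: 1213 − 30 = 1183 left.
July 1868 has 31 days: 1183 − 31 = 1152 left.
August 1868 has 31 days: 1152 − 31 = 1121 left.
September 1868 has 30 days: 1121 − 30 = 1091 left.
October 1868 has 31 days: 1091 − 31 = 1060 left.
November 1868 has 30 days: 1060 − 30 = 1030 left.
December 1868 has 31 days: 1030 − 31 = 999 left.
January 1869 has 31 days: 999 − 31 = 968 left.
February 1869 has 28 days (1869 is not a leap year): 968 − 28 = 940 left.
March 1869 has 31 days: 940 − 31 = 909 left.
April 1869 has 30 days: 909 − 30 = 879 left.
May 1869 has 31 days: 879 − 31 = 848 left.
June 1869 has 30 days: 848 − 30 = 818 left.
July 1869 has 31 days: 818 − 31 = 787 left.
August 1869 has 31 days: 787 − 31 = 756 left.
September 1869 has 30 days: 756 − 30 = 726 left.
October 1869 has 31 days: 726 − 31 = 695 left.
November 1869 has 30 days: 695 − 30 = 665 left.
December 1869 has 31 days: 665 − 31 = 634 left.
January 1870 has 31 days: 634 − 31 = 603 left.
February 1870 has 28 days (1870 is not a leap year): 603 − 28 = 575 left.
March 1870 has 31 days: 575 − 31 = 544 left.
April 1870 has 30 days: 544 − 30 = 514 left.
May 1870 has 31 days: 514 − 31 = 483 left.
June 1870 has 30 days: 483 − 30 = 453 left.
July 1870 has 31 days: 453 − 31 = 422 left.
August 1870 has 31 days: 422 − 31 = 391 left.
September 1870 has 30 days: 391 − 30 = 361 left.
October 1870 has 31 days: 361 − 31 = 330 left.
November 1870 has 30 days: 330 − 30 = 300 left.
December 1870 has 31 days: 300 − 31 = 269 left.
January 1871 has 31 days: 269 − 31 = 238 left.
February 1871 has 28 days (1871 is not a leap year): 238 − 28 = 210 left.
March 1871 has 31 days: 210 − 31 = 179 left.
April 1871 has 30 days: 179 − 30 = 149 left.
May 1871 has 31 days: 149 − 31 = 118 left.
June 1871 has 30 days: 118 − 30 = 88 left.
July 1871 has 31 days: 88 − 31 = 57 left.
August 1871 has 31 days: 57 − 31 = 26 left.
26 days into September 1871 → September 26, 1871.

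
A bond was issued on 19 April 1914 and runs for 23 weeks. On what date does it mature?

Advancing 23 weeks = 161 days from April 19, 1914.
April has 30 days, so 30 − 19 = 11 days remain after April 19, 1914; 161 − 11 = 150 left.
May 1914 has 31 days: 150 − 31 = 119 left.
June 1914 has 30 days: 119 − 30 = 89 left.
July 1914 has 31 days: 89 − 31 = 58 left.
August 1914 has 31 days: 58 − 31 = 27 left.
27 days into September 1914 → September 27, 1914.

September 27, 1914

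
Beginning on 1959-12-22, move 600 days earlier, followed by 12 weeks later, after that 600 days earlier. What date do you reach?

December 1, 1956

Going back 600 days from December 22, 1959:
Going back 22 days from December 22, 1959 reaches the end of the previous month; 600 − 22 = 578 left.
November 1959 has 30 days: 578 − 30 = 548 left.
October 1959 has 31 days: 548 − 31 = 517 left.
September 1959 has 30 days: 517 − 30 = 487 left.
August 1959 has 31 days: 487 − 31 = 456 left.
July 1959 has 31 days: 456 − 31 = 425 left.
June 1959 has 30 days: 425 − 30 = 395 left.
May 1959 has 31 days: 395 − 31 = 364 left.
April 1959 has 30 days: 364 − 30 = 334 left.
March 1959 has 31 days: 334 − 31 = 303 left.
February 1959 has 28 days (1959 is not a leap year): 303 − 28 = 275 left.
January 1959 has 31 days: 275 − 31 = 244 left.
December 1958 has 31 days: 244 − 31 = 213 left.
November 1958 has 30 days: 213 − 30 = 183 left.
October 1958 has 31 days: 183 − 31 = 152 left.
September 1958 has 30 days: 152 − 30 = 122 left.
August 1958 has 31 days: 122 − 31 = 91 left.
July 1958 has 31 days: 91 − 31 = 60 left.
June 1958 has 30 days: 60 − 30 = 30 left.
May 1958 has 31 days; 31 − 30 = 1 → May 1, 1958.
Counting forward 12 weeks (= 84 days) from May 1, 1958:
May has 31 days, so 31 − 1 = 30 days remain after May 1, 1958; 84 − 30 = 54 left.
June 1958 has 30 days: 54 − 30 = 24 left.
24 days into July 1958 → July 24, 1958.
Subtracting 600 days from July 24, 1958:
Going back 24 days from July 24, 1958 reaches the end of the previous month; 600 − 24 = 576 left.
June 1958 has 30 days: 576 − 30 = 546 left.
May 1958 has 31 days: 546 − 31 = 515 left.
April 1958 has 30 days: 515 − 30 = 485 left.
March 1958 has 31 days: 485 − 31 = 454 left.
February 1958 has 28 days (1958 is not a leap year): 454 − 28 = 426 left.
January 1958 has 31 days: 426 − 31 = 395 left.
December 1957 has 31 days: 395 − 31 = 364 left.
November 1957 has 30 days: 364 − 30 = 334 left.
October 1957 has 31 days: 334 − 31 = 303 left.
September 1957 has 30 days: 303 − 30 = 273 left.
August 1957 has 31 days: 273 − 31 = 242 left.
July 1957 has 31 days: 242 − 31 = 211 left.
June 1957 has 30 days: 211 − 30 = 181 left.
May 1957 has 31 days: 181 − 31 = 150 left.
April 1957 has 30 days: 150 − 30 = 120 left.
March 1957 has 31 days: 120 − 31 = 89 left.
February 1957 has 28 days (1957 is not a leap year): 89 − 28 = 61 left.
January 1957 has 31 days: 61 − 31 = 30 left.
December 1956 has 31 days; 31 − 30 = 1 → December 1, 1956.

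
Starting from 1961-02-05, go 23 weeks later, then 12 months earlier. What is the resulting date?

July 16, 1960

Advancing 23 weeks (= 161 days) from February 5, 1961:
February has 28 days, so 28 − 5 = 23 days remain after February 5, 1961; 161 − 23 = 138 left.
March 1961 has 31 days: 138 − 31 = 107 left.
April 1961 has 30 days: 107 − 30 = 77 left.
May 1961 has 31 days: 77 − 31 = 46 left.
June 1961 has 30 days: 46 − 30 = 16 left.
16 days into July 1961 → July 16, 1961.
Counting back 12 months from July 16, 1961:
month 7 − 12 = -5, which is month 7 of year 1960 → July 1960.
Day 16 is valid in July, giving July 16, 1960.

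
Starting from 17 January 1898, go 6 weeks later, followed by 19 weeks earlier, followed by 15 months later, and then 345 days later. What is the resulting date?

December 29, 1899

Advancing 6 weeks (= 42 days) from January 17, 1898:
January has 31 days, so 31 − 17 = 14 days remain after January 17, 1898; 42 − 14 = 28 left.
28 days into February 1898 → February 28, 1898.
Subtracting 19 weeks (= 133 days) from February 28, 1898:
Going back 28 days from February 28, 1898 reaches the end of the previous month; 133 − 28 = 105 left.
January 1898 has 31 days: 105 − 31 = 74 left.
December 1897 has 31 days: 74 − 31 = 43 left.
November 1897 has 30 days: 43 − 30 = 13 left.
October 1897 has 31 days; 31 − 13 = 18 → October 18, 1897.
Counting forward 15 months from October 18, 1897:
month 10 + 15 = 25, which is month 1 of year 1899 → January 1899.
Day 18 is valid in January, giving January 18, 1899.
Counting forward 345 days from January 18, 1899:
January has 31 days, so 31 − 18 = 13 days remain after January 18, 1899; 345 − 13 = 332 left.
February 1899 has 28 days (1899 is not a leap year): 332 − 28 = 304 left.
March 1899 has 31 days: 304 − 31 = 273 left.
April 1899 has 30 days: 273 − 30 = 243 left.
May 1899 has 31 days: 243 − 31 = 212 left.
June 1899 has 30 days: 212 − 30 = 182 left.
July 1899 has 31 days: 182 − 31 = 151 left.
August 1899 has 31 days: 151 − 31 = 120 left.
September 1899 has 30 days: 120 − 30 = 90 left.
October 1899 has 31 days: 90 − 31 = 59 left.
November 1899 has 30 days: 59 − 30 = 29 left.
29 days into December 1899 → December 29, 1899.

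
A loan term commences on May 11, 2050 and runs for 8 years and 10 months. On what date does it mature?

March 11, 2059

Adding 8 years and 10 months from May 11, 2050.
+8 years → 2058; month 5 + 10 = 15, which is month 3 of year 2059 → March 2059.
Day 11 is valid in March, giving March 11, 2059.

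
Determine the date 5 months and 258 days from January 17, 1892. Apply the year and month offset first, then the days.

Counting forward 5 months and 258 days from January 17, 1892: first the month/year part, then the days.
month 1 + 5 = 6 → June 1892.
Day 17 is valid in June, giving June 17, 1892.
Now add 258 days from June 17, 1892.
June has 30 days, so 30 − 17 = 13 days remain after June 17, 1892; 258 − 13 = 245 left.
July 1892 has 31 days: 245 − 31 = 214 left.
August 1892 has 31 days: 214 − 31 = 183 left.
September 1892 has 30 days: 183 − 30 = 153 left.
October 1892 has 31 days: 153 − 31 = 122 left.
November 1892 has 30 days: 122 − 30 = 92 left.
December 1892 has 31 days: 92 − 31 = 61 left.
January 1893 has 31 days: 61 − 31 = 30 left.
February 1893 has 28 days (1893 is not a leap year): 30 − 28 = 2 left.
2 days into March 1893 → March 2, 1893.

March 2, 1893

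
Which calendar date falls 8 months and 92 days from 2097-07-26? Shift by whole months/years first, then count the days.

June 26, 2098

Counting forward 8 months and 92 days from July 26, 2097: first the month/year part, then the days.
month 7 + 8 = 15, which is month 3 of year 2098 → March 2098.
Day 26 is valid in March, giving March 26, 2098.
Now add 92 days from March 26, 2098.
March has 31 days, so 31 − 26 = 5 days remain after March 26, 2098; 92 − 5 = 87 left.
April 2098 has 30 days: 87 − 30 = 57 left.
May 2098 has 31 days: 57 − 31 = 26 left.
26 days into June 2098 → June 26, 2098.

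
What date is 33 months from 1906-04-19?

Counting forward 33 months from April 19, 1906.
month 4 + 33 = 37, which is month 1 of year 1909 → January 1909.
Day 19 is valid in January, giving January 19, 1909.

January 19, 1909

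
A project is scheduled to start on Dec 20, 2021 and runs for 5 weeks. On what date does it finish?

January 24, 2022

Adding 5 weeks = 35 days from December 20, 2021.
December has 31 days, so 31 − 20 = 11 days remain after December 20, 2021; 35 − 11 = 24 left.
24 days into January 2022 → January 24, 2022.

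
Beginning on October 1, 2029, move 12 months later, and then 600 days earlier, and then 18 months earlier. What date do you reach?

August 8, 2027

Adding 12 months from October 1, 2029:
month 10 + 12 = 22, which is month 10 of year 2030 → October 2030.
Day 1 is valid in October, giving October 1, 2030.
Counting back 600 days from October 1, 2030:
Going back 1 day from October 1, 2030 reaches the end of the previous month; 600 − 1 = 599 left.
September 2030 has 30 days: 599 − 30 = 569 left.
August 2030 has 31 days: 569 − 31 = 538 left.
July 2030 has 31 days: 538 − 31 = 507 left.
June 2030 has 30 days: 507 − 30 = 477 left.
May 2030 has 31 days: 477 − 31 = 446 left.
April 2030 has 30 days: 446 − 30 = 416 left.
March 2030 has 31 days: 416 − 31 = 385 left.
February 2030 has 28 days (2030 is not a leap year): 385 − 28 = 357 left.
January 2030 has 31 days: 357 − 31 = 326 left.
December 2029 has 31 days: 326 − 31 = 295 left.
November 2029 has 30 days: 295 − 30 = 265 left.
October 2029 has 31 days: 265 − 31 = 234 left.
September 2029 has 30 days: 234 − 30 = 204 left.
August 2029 has 31 days: 204 − 31 = 173 left.
July 2029 has 31 days: 173 − 31 = 142 left.
June 2029 has 30 days: 142 − 30 = 112 left.
May 2029 has 31 days: 112 − 31 = 81 left.
April 2029 has 30 days: 81 − 30 = 51 left.
March 2029 has 31 days: 51 − 31 = 20 left.
February 2029 has 28 days; 28 − 20 = 8 → February 8, 2029.
Counting back 18 months from February 8, 2029:
month 2 − 18 = -16, which is month 8 of year 2027 → August 2027.
Day 8 is valid in August, giving August 8, 2027.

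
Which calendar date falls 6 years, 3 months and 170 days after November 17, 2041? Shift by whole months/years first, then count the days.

August 5, 2048

Adding 6 years, 3 months and 170 days from November 17, 2041: first the month/year part, then the days.
+6 years → 2047; month 11 + 3 = 14, which is month 2 of year 2048 → February 2048.
Day 17 is valid in February, giving February 17, 2048.
Now add 170 days from February 17, 2048.
February has 29 days, so 29 − 17 = 12 days remain after February 17, 2048; 170 − 12 = 158 left.
March 2048 has 31 days: 158 − 31 = 127 left.
April 2048 has 30 days: 127 − 30 = 97 left.
May 2048 has 31 days: 97 − 31 = 66 left.
June 2048 has 30 days: 66 − 30 = 36 left.
July 2048 has 31 days: 36 − 31 = 5 left.
5 days into August 2048 → August 5, 2048.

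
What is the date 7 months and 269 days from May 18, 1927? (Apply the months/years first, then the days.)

Counting forward 7 months and 269 days from May 18, 1927: first the month/year part, then the days.
month 5 + 7 = 12 → December 1927.
Day 18 is valid in December, giving December 18, 1927.
Now add 269 days from December 18, 1927.
December has 31 days, so 31 − 18 = 13 days remain after December 18, 1927; 269 − 13 = 256 left.
January 1928 has 31 days: 256 − 31 = 225 left.
February 1928 has 29 days (1928 is a leap year): 225 − 29 = 196 left.
March 1928 has 31 days: 196 − 31 = 165 left.
April 1928 has 30 days: 165 − 30 = 135 left.
May 1928 has 31 days: 135 − 31 = 104 left.
June 1928 has 30 days: 104 − 30 = 74 left.
July 1928 has 31 days: 74 − 31 = 43 left.
August 1928 has 31 days: 43 − 31 = 12 left.
12 days into September 1928 → September 12, 1928.

September 12, 1928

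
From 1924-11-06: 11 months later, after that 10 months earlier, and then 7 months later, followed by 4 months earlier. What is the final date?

March 6, 1925

Counting forward 11 months from November 6, 1924:
month 11 + 11 = 22, which is month 10 of year 1925 → October 1925.
Day 6 is valid in October, giving October 6, 1925.
Going back 10 months from October 6, 1925:
month 10 − 10 = 0, which is month 12 of year 1924 → December 1924.
Day 6 is valid in December, giving December 6, 1924.
Advancing 7 months from December 6, 1924:
month 12 + 7 = 19, which is month 7 of year 1925 → July 1925.
Day 6 is valid in July, giving July 6, 1925.
Subtracting 4 months from July 6, 1925:
month 7 − 4 = 3 → March 1925.
Day 6 is valid in March, giving March 6, 1925.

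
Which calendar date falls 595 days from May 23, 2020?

Counting forward 595 days from May 23, 2020.
May has 31 days, so 31 − 23 = 8 days remain after May 23, 2020; 595 − 8 = 587 left.
June 2020 has 30 days: 587 − 30 = 557 left.
July 2020 has 31 days: 557 − 31 = 526 left.
August 2020 has 31 days: 526 − 31 = 495 left.
September 2020 has 30 days: 495 − 30 = 465 left.
October 2020 has 31 days: 465 − 31 = 434 left.
November 2020 has 30 days: 434 − 30 = 404 left.
December 2020 has 31 days: 404 − 31 = 373 left.
January 2021 has 31 days: 373 − 31 = 342 left.
February 2021 has 28 days (2021 is not a leap year): 342 − 28 = 314 left.
March 2021 has 31 days: 314 − 31 = 283 left.
April 2021 has 30 days: 283 − 30 = 253 left.
May 2021 has 31 days: 253 − 31 = 222 left.
June 2021 has 30 days: 222 − 30 = 192 left.
July 2021 has 31 days: 192 − 31 = 161 left.
August 2021 has 31 days: 161 − 31 = 130 left.
September 2021 has 30 days: 130 − 30 = 100 left.
October 2021 has 31 days: 100 − 31 = 69 left.
November 2021 has 30 days: 69 − 30 = 39 left.
December 2021 has 31 days: 39 − 31 = 8 left.
8 days into January 2022 → January 8, 2022.

January 8, 2022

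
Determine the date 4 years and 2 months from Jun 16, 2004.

Counting forward 4 years and 2 months from June 16, 2004.
+4 years → 2008; month 6 + 2 = 8 → August 2008.
Day 16 is valid in August, giving August 16, 2008.

August 16, 2008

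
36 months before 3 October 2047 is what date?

October 3, 2044

Counting back 36 months from October 3, 2047.
month 10 − 36 = -26, which is month 10 of year 2044 → October 2044.
Day 3 is valid in October, giving October 3, 2044.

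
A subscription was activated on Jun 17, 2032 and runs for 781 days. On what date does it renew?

Advancing 781 days from June 17, 2032.
June has 30 days, so 30 − 17 = 13 days remain after June 17, 2032; 781 − 13 = 768 left.
July 2032 has 31 days: 768 − 31 = 737 left.
August 2032 has 31 days: 737 − 31 = 706 left.
September 2032 has 30 days: 706 − 30 = 676 left.
October 2032 has 31 days: 676 − 31 = 645 left.
November 2032 has 30 days: 645 − 30 = 615 left.
December 2032 has 31 days: 615 − 31 = 584 left.
January 2033 has 31 days: 584 − 31 = 553 left.
February 2033 has 28 days (2033 is not a leap year): 553 − 28 = 525 left.
March 2033 has 31 days: 525 − 31 = 494 left.
April 2033 has 30 days: 494 − 30 = 464 left.
May 2033 has 31 days: 464 − 31 = 433 left.
June 2033 has 30 days: 433 − 30 = 403 left.
July 2033 has 31 days: 403 − 31 = 372 left.
August 2033 has 31 days: 372 − 31 = 341 left.
September 2033 has 30 days: 341 − 30 = 311 left.
October 2033 has 31 days: 311 − 31 = 280 left.
November 2033 has 30 days: 280 − 30 = 250 left.
December 2033 has 31 days: 250 − 31 = 219 left.
January 2034 has 31 days: 219 − 31 = 188 left.
February 2034 has 28 days (2034 is not a leap year): 188 − 28 = 160 left.
March 2034 has 31 days: 160 − 31 = 129 left.
April 2034 has 30 days: 129 − 30 = 99 left.
May 2034 has 31 days: 99 − 31 = 68 left.
June 2034 has 30 days: 68 − 30 = 38 left.
July 2034 has 31 days: 38 − 31 = 7 left.
7 days into August 2034 → August 7, 2034.

August 7, 2034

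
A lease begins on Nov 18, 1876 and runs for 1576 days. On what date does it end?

Advancing 1576 days from November 18, 1876.
November has 30 days, so 30 − 18 = 12 days remain after November 18, 1876; 1576 − 12 = 1564 left.
December 1876 has 31 days: 1564 − 31 = 1533 left.
January 1877 has 31 days: 1533 − 31 = 1502 left.
February 1877 has 28 days (1877 is not a leap year): 1502 − 28 = 1474 left.
March 1877 has 31 days: 1474 − 31 = 1443 left.
April 1877 has 30 days: 1443 − 30 = 1413 left.
May 1877 has 31 days: 1413 − 31 = 1382 left.
June 1877 has 30 days: 1382 − 30 = 1352 left.
July 1877 has 31 days: 1352 − 31 = 1321 left.
August 1877 has 31 days: 1321 − 31 = 1290 left.
September 1877 has 30 days: 1290 − 30 = 1260 left.
October 1877 has 31 days: 1260 − 31 = 1229 left.
November 1877 has 30 days: 1229 − 30 = 1199 left.
December 1877 has 31 days: 1199 − 31 = 1168 left.
January 1878 has 31 days: 1168 − 31 = 1137 left.
February 1878 has 28 days (1878 is not a leap year): 1137 − 28 = 1109 left.
March 1878 has 31 days: 1109 − 31 = 1078 left.
April 1878 has 30 days: 1078 − 30 = 1048 left.
May 1878 has 31 days: 1048 − 31 = 1017 left.
June 1878 has 30 days: 1017 − 30 = 987 left.
July 1878 has 31 days: 987 − 31 = 956 left.
August 1878 has 31 days: 956 − 31 = 925 left.
September 1878 has 30 days: 925 − 30 = 895 left.
October 1878 has 31 days: 895 − 31 = 864 left.
November 1878 has 30 days: 864 − 30 = 834 left.
December 1878 has 31 days: 834 − 31 = 803 left.
January 1879 has 31 days: 803 − 31 = 772 left.
February 1879 has 28 days (1879 is not a leap year): 772 − 28 = 744 left.
March 1879 has 31 days: 744 − 31 = 713 left.
April 1879 has 30 days: 713 − 30 = 683 left.
May 1879 has 31 days: 683 − 31 = 652 left.
June 1879 has 30 days: 652 − 30 = 622 left.
July 1879 has 31 days: 622 − 31 = 591 left.
August 1879 has 31 days: 591 − 31 = 560 left.
September 1879 has 30 days: 560 − 30 = 530 left.
October 1879 has 31 days: 530 − 31 = 499 left.
November 1879 has 30 days: 499 − 30 = 469 left.
December 1879 has 31 days: 469 − 31 = 438 left.
January 1880 has 31 days: 438 − 31 = 407 left.
February 1880 has 29 days (1880 is a leap year): 407 − 29 = 378 left.
March 1880 has 31 days: 378 − 31 = 347 left.
April 1880 has 30 days: 347 − 30 = 317 left.
May 1880 has 31 days: 317 − 31 = 286 left.
June 1880 has 30 days: 286 − 30 = 256 left.
July 1880 has 31 days: 256 − 31 = 225 left.
August 1880 has 31 days: 225 − 31 = 194 left.
September 1880 has 30 days: 194 − 30 = 164 left.
October 1880 has 31 days: 164 − 31 = 133 left.
November 1880 has 30 days: 133 − 30 = 103 left.
December 1880 has 31 days: 103 − 31 = 72 left.
January 1881 has 31 days: 72 − 31 = 41 left.
February 1881 has 28 days (1881 is not a leap year): 41 − 28 = 13 left.
13 days into March 1881 → March 13, 1881.

March 13, 1881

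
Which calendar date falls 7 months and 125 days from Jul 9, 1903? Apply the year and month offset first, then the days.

June 13, 1904

Counting forward 7 months and 125 days from July 9, 1903: first the month/year part, then the days.
month 7 + 7 = 14, which is month 2 of year 1904 → February 1904.
Day 9 is valid in February, giving February 9, 1904.
Now add 125 days from February 9, 1904.
February has 29 days, so 29 − 9 = 20 days remain after February 9, 1904; 125 − 20 = 105 left.
March 1904 has 31 days: 105 − 31 = 74 left.
April 1904 has 30 days: 74 − 30 = 44 left.
May 1904 has 31 days: 44 − 31 = 13 left.
13 days into June 1904 → June 13, 1904.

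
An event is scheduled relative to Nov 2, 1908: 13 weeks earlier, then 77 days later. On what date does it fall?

Counting back 13 weeks (= 91 days) from November 2, 1908:
Going back 2 days from November 2, 1908 reaches the end of the previous month; 91 − 2 = 89 left.
October 1908 has 31 days: 89 − 31 = 58 left.
September 1908 has 30 days: 58 − 30 = 28 left.
August 1908 has 31 days; 31 − 28 = 3 → August 3, 1908.
Adding 77 days from August 3, 1908:
August has 31 days, so 31 − 3 = 28 days remain after August 3, 1908; 77 − 28 = 49 left.
September 1908 has 30 days: 49 − 30 = 19 left.
19 days into October 1908 → October 19, 1908.

October 19, 1908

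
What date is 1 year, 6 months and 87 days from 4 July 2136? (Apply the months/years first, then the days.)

April 1, 2138

Counting forward 1 year, 6 months and 87 days from July 4, 2136: first the month/year part, then the days.
+1 year → 2137; month 7 + 6 = 13, which is month 1 of year 2138 → January 2138.
Day 4 is valid in January, giving January 4, 2138.
Now add 87 days from January 4, 2138.
January has 31 days, so 31 − 4 = 27 days remain after January 4, 2138; 87 − 27 = 60 left.
February 2138 has 28 days (2138 is not a leap year): 60 − 28 = 32 left.
March 2138 has 31 days: 32 − 31 = 1 left.
1 day into April 2138 → April 1, 2138.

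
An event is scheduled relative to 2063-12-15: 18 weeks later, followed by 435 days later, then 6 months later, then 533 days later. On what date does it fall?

Counting forward 18 weeks (= 126 days) from December 15, 2063:
December has 31 days, so 31 − 15 = 16 days remain after December 15, 2063; 126 − 16 = 110 left.
January 2064 has 31 days: 110 − 31 = 79 left.
February 2064 has 29 days (2064 is a leap year): 79 − 29 = 50 left.
March 2064 has 31 days: 50 − 31 = 19 left.
19 days into April 2064 → April 19, 2064.
Advancing 435 days from April 19, 2064:
April has 30 days, so 30 − 19 = 11 days remain after April 19, 2064; 435 − 11 = 424 left.
May 2064 has 31 days: 424 − 31 = 393 left.
June 2064 has 30 days: 393 − 30 = 363 left.
July 2064 has 31 days: 363 − 31 = 332 left.
August 2064 has 31 days: 332 − 31 = 301 left.
September 2064 has 30 days: 301 − 30 = 271 left.
October 2064 has 31 days: 271 − 31 = 240 left.
November 2064 has 30 days: 240 − 30 = 210 left.
December 2064 has 31 days: 210 − 31 = 179 left.
January 2065 has 31 days: 179 − 31 = 148 left.
February 2065 has 28 days (2065 is not a leap year): 148 − 28 = 120 left.
March 2065 has 31 days: 120 − 31 = 89 left.
April 2065 has 30 days: 89 − 30 = 59 left.
May 2065 has 31 days: 59 − 31 = 28 left.
28 days into June 2065 → June 28, 2065.
Counting forward 6 months from June 28, 2065:
month 6 + 6 = 12 → December 2065.
Day 28 is valid in December, giving December 28, 2065.
Counting forward 533 days from December 28, 2065:
December has 31 days, so 31 − 28 = 3 days remain after December 28, 2065; 533 − 3 = 530 left.
January 2066 has 31 days: 530 − 31 = 499 left.
February 2066 has 28 days (2066 is not a leap year): 499 − 28 = 471 left.
March 2066 has 31 days: 471 − 31 = 440 left.
April 2066 has 30 days: 440 − 30 = 410 left.
May 2066 has 31 days: 410 − 31 = 379 left.
June 2066 has 30 days: 379 − 30 = 349 left.
July 2066 has 31 days: 349 − 31 = 318 left.
August 2066 has 31 days: 318 − 31 = 287 left.
September 2066 has 30 days: 287 − 30 = 257 left.
October 2066 has 31 days: 257 − 31 = 226 left.
November 2066 has 30 days: 226 − 30 = 196 left.
December 2066 has 31 days: 196 − 31 = 165 left.
January 2067 has 31 days: 165 − 31 = 134 left.
February 2067 has 28 days (2067 is not a leap year): 134 − 28 = 106 left.
March 2067 has 31 days: 106 − 31 = 75 left.
April 2067 has 30 days: 75 − 30 = 45 left.
May 2067 has 31 days: 45 − 31 = 14 left.
14 days into June 2067 → June 14, 2067.

June 14, 2067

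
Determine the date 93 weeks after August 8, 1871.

Advancing 93 weeks = 651 days from August 8, 1871.
August has 31 days, so 31 − 8 = 23 days remain after August 8, 1871; 651 − 23 = 628 left.
September 1871 has 30 days: 628 − 30 = 598 left.
October 1871 has 31 days: 598 − 31 = 567 left.
November 1871 has 30 days: 567 − 30 = 537 left.
December 1871 has 31 days: 537 − 31 = 506 left.
January 1872 has 31 days: 506 − 31 = 475 left.
February 1872 has 29 days (1872 is a leap year): 475 − 29 = 446 left.
March 1872 has 31 days: 446 − 31 = 415 left.
April 1872 has 30 days: 415 − 30 = 385 left.
May 1872 has 31 days: 385 − 31 = 354 left.
June 1872 has 30 days: 354 − 30 = 324 left.
July 1872 has 31 days: 324 − 31 = 293 left.
August 1872 has 31 days: 293 − 31 = 262 left.
September 1872 has 30 days: 262 − 30 = 232 left.
October 1872 has 31 days: 232 − 31 = 201 left.
November 1872 has 30 days: 201 − 30 = 171 left.
December 1872 has 31 days: 171 − 31 = 140 left.
January 1873 has 31 days: 140 − 31 = 109 left.
February 1873 has 28 days (1873 is not a leap year): 109 − 28 = 81 left.
March 1873 has 31 days: 81 − 31 = 50 left.
April 1873 has 30 days: 50 − 30 = 20 left.
20 days into May 1873 → May 20, 1873.

May 20, 1873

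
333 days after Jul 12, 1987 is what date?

Advancing 333 days from July 12, 1987.
July has 31 days, so 31 − 12 = 19 days remain after July 12, 1987; 333 − 19 = 314 left.
August 1987 has 31 days: 314 − 31 = 283 left.
September 1987 has 30 days: 283 − 30 = 253 left.
October 1987 has 31 days: 253 − 31 = 222 left.
November 1987 has 30 days: 222 − 30 = 192 left.
December 1987 has 31 days: 192 − 31 = 161 left.
January 1988 has 31 days: 161 − 31 = 130 left.
February 1988 has 29 days (1988 is a leap year): 130 − 29 = 101 left.
March 1988 has 31 days: 101 − 31 = 70 left.
April 1988 has 30 days: 70 − 30 = 40 left.
May 1988 has 31 days: 40 − 31 = 9 left.
9 days into June 1988 → June 9, 1988.

June 9, 1988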